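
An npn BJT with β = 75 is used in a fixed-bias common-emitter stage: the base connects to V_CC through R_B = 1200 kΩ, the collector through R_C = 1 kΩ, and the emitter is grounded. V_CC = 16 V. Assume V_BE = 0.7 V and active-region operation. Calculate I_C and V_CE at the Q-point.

I_C ≈ 0.96 mA, V_CE ≈ 15 V

Base loop: V_CC = I_B·R_B + V_BE, so I_B = (16 − 0.7)/1200 kΩ = 0.0128 mA.
In the active region I_C = β·I_B = 75 × 0.0128 = 0.956 mA.
Collector loop: V_CE = V_CC − I_C·R_C = 16 − 0.956×1 = 15 V.
Since V_CE = 15 V > V_CE(sat) ≈ 0.2 V, the transistor is in the active region as assumed.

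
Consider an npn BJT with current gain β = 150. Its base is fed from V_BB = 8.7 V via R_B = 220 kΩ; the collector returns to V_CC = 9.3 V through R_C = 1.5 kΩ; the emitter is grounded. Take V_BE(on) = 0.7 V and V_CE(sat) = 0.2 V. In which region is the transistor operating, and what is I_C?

active; I_C ≈ 5.5 mA

Assume active. Base-emitter loop: I_B = (V_BB − V_BE)/R_B = (8.7 − 0.7)/220 = 0.0364 mA.
I_C = β·I_B = 150×0.0364 = 5.45 mA.
V_CE = V_CC − I_C·R_C = 9.3 − 5.45×1.5 = 1.12 V > V_CE(sat), so the active-region assumption holds.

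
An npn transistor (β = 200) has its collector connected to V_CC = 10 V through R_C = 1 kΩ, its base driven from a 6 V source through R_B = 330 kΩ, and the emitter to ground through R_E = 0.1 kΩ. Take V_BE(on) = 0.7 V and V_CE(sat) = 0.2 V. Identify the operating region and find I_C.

Assume active. Base-emitter loop: I_B = (V_BB − V_BE)/(R_B + (β+1)R_E) = (6 − 0.7)/(330 + 201×0.1) = 0.0151 mA.
I_C = β·I_B = 200×0.0151 = 3.03 mA.
V_CE = V_CC − I_C·R_C − I_E·R_E = 10 − 3.03×1 − 3.04×0.1 = 6.67 V > V_CE(sat), so the active-region assumption holds.

active; I_C ≈ 3 mA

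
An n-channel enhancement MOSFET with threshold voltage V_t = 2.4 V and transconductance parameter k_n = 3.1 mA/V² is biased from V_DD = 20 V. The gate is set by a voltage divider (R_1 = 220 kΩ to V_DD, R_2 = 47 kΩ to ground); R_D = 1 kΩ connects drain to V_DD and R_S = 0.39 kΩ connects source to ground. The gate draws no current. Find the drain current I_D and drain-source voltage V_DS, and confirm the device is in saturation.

I_D ≈ 0.91 mA, V_DS ≈ 19 V

V_G = V_DD·R_2/(R_1+R_2) = 20×47/267 = 3.52 V.
Assume saturation: I_D = (k_n/2)(V_GS − V_t)² with V_GS = V_G − I_D·R_S = 3.52 − 0.39·I_D.
Substituting gives 0.236·I_D² − 2.35·I_D + 1.95 = 0, with roots I_D = 0.909 or 9.08 mA.
The root I_D = 9.08 mA gives V_GS = -0.0202 V ≤ V_t, so take I_D = 0.909 mA.
Then V_GS = 3.17 V and V_DS = V_DD − I_D(R_D+R_S) = 20 − 0.909×1.39 = 18.7 V.
Saturation requires V_DS ≥ V_GS − V_t = 0.766 V; 18.7 ≥ 0.766 ✓.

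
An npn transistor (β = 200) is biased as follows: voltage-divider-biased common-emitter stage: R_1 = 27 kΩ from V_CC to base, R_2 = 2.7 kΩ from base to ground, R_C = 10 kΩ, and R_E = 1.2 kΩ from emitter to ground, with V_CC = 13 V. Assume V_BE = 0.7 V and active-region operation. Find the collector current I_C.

I_C ≈ 0.4 mA

Thevenize the base divider: V_Th = V_CC·R_2/(R_1+R_2) = 13×2.7/29.7 = 1.18 V, R_Th = R_1‖R_2 = 2.45 kΩ.
Base-emitter loop: V_Th = I_B·R_Th + V_BE + (β+1)I_B·R_E, so I_B = (1.18 − 0.7) / (2.45 + 201×1.2) = 0.00198 mA.
I_C = β·I_B = 200×0.00198 = 0.395 mA, and I_E = (β+1)I_B = 0.397 mA.
V_CE = V_CC − I_C·R_C − I_E·R_E = 13 − 0.395×10 − 0.397×1.2 = 8.57 V.
V_CE = 8.57 V > 0.2 V confirms active-region operation.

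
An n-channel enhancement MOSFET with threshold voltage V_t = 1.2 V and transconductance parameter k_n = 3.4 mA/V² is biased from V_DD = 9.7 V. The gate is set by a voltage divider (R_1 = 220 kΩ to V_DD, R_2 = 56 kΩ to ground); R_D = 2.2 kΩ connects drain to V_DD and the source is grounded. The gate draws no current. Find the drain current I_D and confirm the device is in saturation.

V_G = V_DD·R_2/(R_1+R_2) = 9.7×56/276 = 1.97 V. With the source grounded, V_GS = V_G = 1.97 V.
Assume saturation: I_D = (k_n/2)(V_GS − V_t)² = (3.4/2)×(1.97 − 1.2)² = 1.7×0.768² = 1 mA.
V_DS = V_DD − I_D·R_D = 9.7 − 1×2.2 = 7.49 V.
Saturation requires V_DS ≥ V_GS − V_t = 0.768 V; 7.49 ≥ 0.768 ✓.

I_D ≈ 1 mA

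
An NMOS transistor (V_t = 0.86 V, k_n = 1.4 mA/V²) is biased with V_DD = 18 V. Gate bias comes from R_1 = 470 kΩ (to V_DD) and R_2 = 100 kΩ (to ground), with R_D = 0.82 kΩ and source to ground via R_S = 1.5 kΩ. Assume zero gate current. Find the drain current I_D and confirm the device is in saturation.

V_G = V_DD·R_2/(R_1+R_2) = 18×100/570 = 3.16 V.
Assume saturation: I_D = (k_n/2)(V_GS − V_t)² with V_GS = V_G − I_D·R_S = 3.16 − 1.5·I_D.
Substituting gives 1.57·I_D² − 5.83·I_D + 3.7 = 0, with roots I_D = 0.813 or 2.89 mA.
The root I_D = 2.89 mA gives V_GS = -1.17 V ≤ V_t, so take I_D = 0.813 mA.
Then V_GS = 1.94 V and V_DS = V_DD − I_D(R_D+R_S) = 18 − 0.813×2.32 = 16.1 V.
Saturation requires V_DS ≥ V_GS − V_t = 1.08 V; 16.1 ≥ 1.08 ✓.

I_D ≈ 0.81 mA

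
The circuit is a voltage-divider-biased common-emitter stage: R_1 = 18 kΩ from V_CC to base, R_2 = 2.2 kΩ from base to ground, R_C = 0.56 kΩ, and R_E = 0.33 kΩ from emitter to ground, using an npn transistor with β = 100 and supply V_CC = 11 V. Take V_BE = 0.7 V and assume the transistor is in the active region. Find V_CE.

V_CE ≈ 9.7 V

Thevenize the base divider: V_Th = V_CC·R_2/(R_1+R_2) = 11×2.2/20.2 = 1.2 V, R_Th = R_1‖R_2 = 1.96 kΩ.
Base-emitter loop: V_Th = I_B·R_Th + V_BE + (β+1)I_B·R_E, so I_B = (1.2 − 0.7) / (1.96 + 101×0.33) = 0.0141 mA.
I_C = β·I_B = 100×0.0141 = 1.41 mA, and I_E = (β+1)I_B = 1.43 mA.
V_CE = V_CC − I_C·R_C − I_E·R_E = 11 − 1.41×0.56 − 1.43×0.33 = 9.74 V.
V_CE = 9.74 V > 0.2 V confirms active-region operation.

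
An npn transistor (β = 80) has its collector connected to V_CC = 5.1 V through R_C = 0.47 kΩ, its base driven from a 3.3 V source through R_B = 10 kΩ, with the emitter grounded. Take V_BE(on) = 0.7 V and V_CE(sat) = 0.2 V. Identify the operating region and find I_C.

Assume active: I_B = (3.3 − 0.7)/10 = 0.26 mA, giving I_C = β·I_B = 20.8 mA.
But then V_CE = 5.1 − 20.8×0.47 = -4.68 V < V_CE(sat) = 0.2 V — impossible in the active region.
So the transistor is saturated. With V_CE = 0.2 V, I_C = (V_CC − 0.2)/R_C = 4.9/0.47 = 10.4 mA.
Check: β·I_B = 20.8 mA > I_C = 10.4 mA, confirming saturation.

saturation; I_C ≈ 10 mA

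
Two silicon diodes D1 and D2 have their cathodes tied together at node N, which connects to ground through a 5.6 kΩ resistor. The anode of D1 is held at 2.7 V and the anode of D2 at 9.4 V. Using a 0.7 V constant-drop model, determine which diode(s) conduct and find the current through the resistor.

Only D2 conducts; I_R ≈ 1.6 mA

Assume both conduct. Then node N would need to be at both 2.7−0.7 = 2 V and 9.4−0.7 = 8.7 V, which is impossible.
Assume only D2 conducts: V_N = 9.4 − 0.7 = 8.7 V, so I_R = 8.7/5.6 = 1.55 mA.
Check D1: its anode-to-cathode voltage is 2.7 − 8.7 = -6 V < 0.7 V, so it is off. The assumption is consistent.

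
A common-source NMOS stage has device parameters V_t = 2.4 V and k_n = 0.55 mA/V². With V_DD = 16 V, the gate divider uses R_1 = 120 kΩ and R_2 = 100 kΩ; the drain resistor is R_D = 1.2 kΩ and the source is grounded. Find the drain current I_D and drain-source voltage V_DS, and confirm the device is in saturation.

I_D ≈ 6.5 mA, V_DS ≈ 8.2 V

V_G = V_DD·R_2/(R_1+R_2) = 16×100/220 = 7.27 V. With the source grounded, V_GS = V_G = 7.27 V.
Assume saturation: I_D = (k_n/2)(V_GS − V_t)² = (0.55/2)×(7.27 − 2.4)² = 0.275×4.87² = 6.53 mA.
V_DS = V_DD − I_D·R_D = 16 − 6.53×1.2 = 8.16 V.
Saturation requires V_DS ≥ V_GS − V_t = 4.87 V; 8.16 ≥ 4.87 ✓.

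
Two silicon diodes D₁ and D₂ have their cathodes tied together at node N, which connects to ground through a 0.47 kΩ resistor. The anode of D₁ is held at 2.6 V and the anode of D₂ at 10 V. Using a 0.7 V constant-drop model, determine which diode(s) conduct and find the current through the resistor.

Only D₂ conducts; I_R ≈ 20 mA

Assume both conduct. Then node N would need to be at both 2.6−0.7 = 1.9 V and 10−0.7 = 9.3 V, which is impossible.
Assume only D₂ conducts: V_N = 10 − 0.7 = 9.3 V, so I_R = 9.3/0.47 = 19.8 mA.
Check D₁: its anode-to-cathode voltage is 2.6 − 9.3 = -6.7 V < 0.7 V, so it is off. The assumption is consistent.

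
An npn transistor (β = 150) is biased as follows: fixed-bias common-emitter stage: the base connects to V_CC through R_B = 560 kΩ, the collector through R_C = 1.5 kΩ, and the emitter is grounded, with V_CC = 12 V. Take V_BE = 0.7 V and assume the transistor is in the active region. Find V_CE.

V_CE ≈ 7.5 V

Base loop: V_CC = I_B·R_B + V_BE, so I_B = (12 − 0.7)/560 kΩ = 0.0202 mA.
In the active region I_C = β·I_B = 150 × 0.0202 = 3.03 mA.
Collector loop: V_CE = V_CC − I_C·R_C = 12 − 3.03×1.5 = 7.46 V.
Since V_CE = 7.46 V > V_CE(sat) ≈ 0.2 V, the transistor is in the active region as assumed.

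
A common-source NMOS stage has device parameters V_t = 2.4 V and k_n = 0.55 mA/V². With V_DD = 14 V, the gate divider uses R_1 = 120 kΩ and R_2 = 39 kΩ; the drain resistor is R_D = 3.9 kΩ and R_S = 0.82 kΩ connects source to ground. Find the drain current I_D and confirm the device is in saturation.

V_G = V_DD·R_2/(R_1+R_2) = 14×39/159 = 3.43 V.
Assume saturation: I_D = (k_n/2)(V_GS − V_t)² with V_GS = V_G − I_D·R_S = 3.43 − 0.82·I_D.
Substituting gives 0.185·I_D² − 1.47·I_D + 0.294 = 0, with roots I_D = 0.206 or 7.72 mA.
The root I_D = 7.72 mA gives V_GS = -2.9 V ≤ V_t, so take I_D = 0.206 mA.
Then V_GS = 3.27 V and V_DS = V_DD − I_D(R_D+R_S) = 14 − 0.206×4.72 = 13 V.
Saturation requires V_DS ≥ V_GS − V_t = 0.865 V; 13 ≥ 0.865 ✓.

I_D ≈ 0.21 mA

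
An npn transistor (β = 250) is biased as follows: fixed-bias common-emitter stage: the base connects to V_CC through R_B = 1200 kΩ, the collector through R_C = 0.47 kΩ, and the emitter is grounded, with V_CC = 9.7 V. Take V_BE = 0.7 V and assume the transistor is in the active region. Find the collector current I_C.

Base loop: V_CC = I_B·R_B + V_BE, so I_B = (9.7 − 0.7)/1200 kΩ = 0.0075 mA.
In the active region I_C = β·I_B = 250 × 0.0075 = 1.88 mA.
Collector loop: V_CE = V_CC − I_C·R_C = 9.7 − 1.88×0.47 = 8.82 V.
Since V_CE = 8.82 V > V_CE(sat) ≈ 0.2 V, the transistor is in the active region as assumed.

I_C ≈ 1.9 mA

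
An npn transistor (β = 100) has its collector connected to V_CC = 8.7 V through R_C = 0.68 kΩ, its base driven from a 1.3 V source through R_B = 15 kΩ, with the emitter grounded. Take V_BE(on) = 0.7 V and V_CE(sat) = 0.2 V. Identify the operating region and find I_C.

Assume active. Base-emitter loop: I_B = (V_BB − V_BE)/R_B = (1.3 − 0.7)/15 = 0.04 mA.
I_C = β·I_B = 100×0.04 = 4 mA.
V_CE = V_CC − I_C·R_C = 8.7 − 4×0.68 = 5.98 V > V_CE(sat), so the active-region assumption holds.

active; I_C ≈ 4 mA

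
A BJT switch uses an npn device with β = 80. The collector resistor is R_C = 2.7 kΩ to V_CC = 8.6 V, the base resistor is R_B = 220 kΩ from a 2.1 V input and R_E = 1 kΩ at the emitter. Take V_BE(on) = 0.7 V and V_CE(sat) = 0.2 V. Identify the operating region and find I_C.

Assume active. Base-emitter loop: I_B = (V_BB − V_BE)/(R_B + (β+1)R_E) = (2.1 − 0.7)/(220 + 81×1) = 0.00465 mA.
I_C = β·I_B = 80×0.00465 = 0.372 mA.
V_CE = V_CC − I_C·R_C − I_E·R_E = 8.6 − 0.372×2.7 − 0.377×1 = 7.22 V > V_CE(sat), so the active-region assumption holds.

active; I_C ≈ 0.37 mA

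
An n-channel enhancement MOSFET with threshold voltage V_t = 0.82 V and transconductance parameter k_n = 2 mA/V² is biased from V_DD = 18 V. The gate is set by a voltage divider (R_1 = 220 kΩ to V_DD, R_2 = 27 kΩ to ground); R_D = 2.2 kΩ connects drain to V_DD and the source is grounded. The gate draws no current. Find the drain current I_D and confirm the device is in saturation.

V_G = V_DD·R_2/(R_1+R_2) = 18×27/247 = 1.97 V. With the source grounded, V_GS = V_G = 1.97 V.
Assume saturation: I_D = (k_n/2)(V_GS − V_t)² = (2/2)×(1.97 − 0.82)² = 1×1.15² = 1.32 mA.
V_DS = V_DD − I_D·R_D = 18 − 1.32×2.2 = 15.1 V.
Saturation requires V_DS ≥ V_GS − V_t = 1.15 V; 15.1 ≥ 1.15 ✓.

I_D ≈ 1.3 mA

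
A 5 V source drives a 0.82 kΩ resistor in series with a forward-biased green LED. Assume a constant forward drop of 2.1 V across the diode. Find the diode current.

KVL around the loop: 5 = V_D + I·R = 2.1 + I × 0.82 kΩ.
So I = (5 − 2.1) / 0.82 kΩ = 2.9 / 0.82 = 3.54 mA.

I ≈ 3.5 mA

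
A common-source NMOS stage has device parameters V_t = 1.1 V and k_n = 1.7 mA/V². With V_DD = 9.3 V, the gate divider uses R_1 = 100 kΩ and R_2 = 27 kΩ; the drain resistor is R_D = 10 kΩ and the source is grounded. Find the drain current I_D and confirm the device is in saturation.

V_G = V_DD·R_2/(R_1+R_2) = 9.3×27/127 = 1.98 V. With the source grounded, V_GS = V_G = 1.98 V.
Assume saturation: I_D = (k_n/2)(V_GS − V_t)² = (1.7/2)×(1.98 − 1.1)² = 0.85×0.877² = 0.654 mA.
V_DS = V_DD − I_D·R_D = 9.3 − 0.654×10 = 2.76 V.
Saturation requires V_DS ≥ V_GS − V_t = 0.877 V; 2.76 ≥ 0.877 ✓.

I_D ≈ 0.65 mA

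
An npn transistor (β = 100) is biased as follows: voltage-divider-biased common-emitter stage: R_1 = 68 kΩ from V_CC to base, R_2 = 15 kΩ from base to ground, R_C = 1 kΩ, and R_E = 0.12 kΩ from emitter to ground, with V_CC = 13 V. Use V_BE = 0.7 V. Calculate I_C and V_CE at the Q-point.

I_C ≈ 6.8 mA, V_CE ≈ 5.4 V

Thevenize the base divider: V_Th = V_CC·R_2/(R_1+R_2) = 13×15/83 = 2.35 V, R_Th = R_1‖R_2 = 12.3 kΩ.
Base-emitter loop: V_Th = I_B·R_Th + V_BE + (β+1)I_B·R_E, so I_B = (2.35 − 0.7) / (12.3 + 101×0.12) = 0.0676 mA.
I_C = β·I_B = 100×0.0676 = 6.76 mA, and I_E = (β+1)I_B = 6.82 mA.
V_CE = V_CC − I_C·R_C − I_E·R_E = 13 − 6.76×1 − 6.82×0.12 = 5.42 V.
V_CE = 5.42 V > 0.2 V confirms active-region operation.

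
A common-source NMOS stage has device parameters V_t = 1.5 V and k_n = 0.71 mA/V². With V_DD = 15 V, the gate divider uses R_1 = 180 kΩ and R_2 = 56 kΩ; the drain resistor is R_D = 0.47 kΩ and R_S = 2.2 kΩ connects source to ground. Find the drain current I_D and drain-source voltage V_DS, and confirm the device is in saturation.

V_G = V_DD·R_2/(R_1+R_2) = 15×56/236 = 3.56 V.
Assume saturation: I_D = (k_n/2)(V_GS − V_t)² with V_GS = V_G − I_D·R_S = 3.56 − 2.2·I_D.
Substituting gives 1.72·I_D² − 4.22·I_D + 1.51 = 0, with roots I_D = 0.434 or 2.02 mA.
The root I_D = 2.02 mA gives V_GS = -0.886 V ≤ V_t, so take I_D = 0.434 mA.
Then V_GS = 2.61 V and V_DS = V_DD − I_D(R_D+R_S) = 15 − 0.434×2.67 = 13.8 V.
Saturation requires V_DS ≥ V_GS − V_t = 1.11 V; 13.8 ≥ 1.11 ✓.

I_D ≈ 0.43 mA, V_DS ≈ 14 V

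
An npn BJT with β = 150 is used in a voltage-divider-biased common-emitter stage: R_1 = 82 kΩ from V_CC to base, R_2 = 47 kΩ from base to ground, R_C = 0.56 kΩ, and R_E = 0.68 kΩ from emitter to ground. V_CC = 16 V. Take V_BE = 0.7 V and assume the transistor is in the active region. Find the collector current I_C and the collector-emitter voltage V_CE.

Thevenize the base divider: V_Th = V_CC·R_2/(R_1+R_2) = 16×47/129 = 5.83 V, R_Th = R_1‖R_2 = 29.9 kΩ.
Base-emitter loop: V_Th = I_B·R_Th + V_BE + (β+1)I_B·R_E, so I_B = (5.83 − 0.7) / (29.9 + 151×0.68) = 0.0387 mA.
I_C = β·I_B = 150×0.0387 = 5.8 mA, and I_E = (β+1)I_B = 5.84 mA.
V_CE = V_CC − I_C·R_C − I_E·R_E = 16 − 5.8×0.56 − 5.84×0.68 = 8.78 V.
V_CE = 8.78 V > 0.2 V confirms active-region operation.

I_C ≈ 5.8 mA, V_CE ≈ 8.8 V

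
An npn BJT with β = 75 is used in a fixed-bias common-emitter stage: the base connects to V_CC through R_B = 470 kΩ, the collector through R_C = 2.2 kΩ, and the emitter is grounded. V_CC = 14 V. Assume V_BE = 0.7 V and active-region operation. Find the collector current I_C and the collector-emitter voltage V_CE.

I_C ≈ 2.1 mA, V_CE ≈ 9.3 V

Base loop: V_CC = I_B·R_B + V_BE, so I_B = (14 − 0.7)/470 kΩ = 0.0283 mA.
In the active region I_C = β·I_B = 75 × 0.0283 = 2.12 mA.
Collector loop: V_CE = V_CC − I_C·R_C = 14 − 2.12×2.2 = 9.33 V.
Since V_CE = 9.33 V > V_CE(sat) ≈ 0.2 V, the transistor is in the active region as assumed.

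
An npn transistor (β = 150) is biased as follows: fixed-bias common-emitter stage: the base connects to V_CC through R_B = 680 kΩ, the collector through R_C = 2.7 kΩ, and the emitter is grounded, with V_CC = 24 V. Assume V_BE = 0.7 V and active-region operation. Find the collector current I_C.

Base loop: V_CC = I_B·R_B + V_BE, so I_B = (24 − 0.7)/680 kΩ = 0.0343 mA.
In the active region I_C = β·I_B = 150 × 0.0343 = 5.14 mA.
Collector loop: V_CE = V_CC − I_C·R_C = 24 − 5.14×2.7 = 10.1 V.
Since V_CE = 10.1 V > V_CE(sat) ≈ 0.2 V, the transistor is in the active region as assumed.

I_C ≈ 5.1 mA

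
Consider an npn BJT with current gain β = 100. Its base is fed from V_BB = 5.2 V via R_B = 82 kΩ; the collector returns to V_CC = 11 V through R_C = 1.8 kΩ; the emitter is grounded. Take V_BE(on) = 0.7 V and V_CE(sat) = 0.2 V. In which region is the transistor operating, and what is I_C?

Assume active. Base-emitter loop: I_B = (V_BB − V_BE)/R_B = (5.2 − 0.7)/82 = 0.0549 mA.
I_C = β·I_B = 100×0.0549 = 5.49 mA.
V_CE = V_CC − I_C·R_C = 11 − 5.49×1.8 = 1.12 V > V_CE(sat), so the active-region assumption holds.

active; I_C ≈ 5.5 mA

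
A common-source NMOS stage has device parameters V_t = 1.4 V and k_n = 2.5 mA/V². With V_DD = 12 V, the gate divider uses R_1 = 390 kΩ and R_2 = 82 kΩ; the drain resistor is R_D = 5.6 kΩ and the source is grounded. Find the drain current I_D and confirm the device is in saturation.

V_G = V_DD·R_2/(R_1+R_2) = 12×82/472 = 2.08 V. With the source grounded, V_GS = V_G = 2.08 V.
Assume saturation: I_D = (k_n/2)(V_GS − V_t)² = (2.5/2)×(2.08 − 1.4)² = 1.25×0.685² = 0.586 mA.
V_DS = V_DD − I_D·R_D = 12 − 0.586×5.6 = 8.72 V.
Saturation requires V_DS ≥ V_GS − V_t = 0.685 V; 8.72 ≥ 0.685 ✓.

I_D ≈ 0.59 mA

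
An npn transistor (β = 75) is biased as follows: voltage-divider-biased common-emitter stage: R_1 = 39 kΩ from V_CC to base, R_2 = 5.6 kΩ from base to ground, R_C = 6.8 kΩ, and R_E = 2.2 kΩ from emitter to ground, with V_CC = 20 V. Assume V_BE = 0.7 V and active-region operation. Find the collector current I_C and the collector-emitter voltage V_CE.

Thevenize the base divider: V_Th = V_CC·R_2/(R_1+R_2) = 20×5.6/44.6 = 2.51 V, R_Th = R_1‖R_2 = 4.9 kΩ.
Base-emitter loop: V_Th = I_B·R_Th + V_BE + (β+1)I_B·R_E, so I_B = (2.51 − 0.7) / (4.9 + 76×2.2) = 0.0105 mA.
I_C = β·I_B = 75×0.0105 = 0.789 mA, and I_E = (β+1)I_B = 0.8 mA.
V_CE = V_CC − I_C·R_C − I_E·R_E = 20 − 0.789×6.8 − 0.8×2.2 = 12.9 V.
V_CE = 12.9 V > 0.2 V confirms active-region operation.

I_C ≈ 0.79 mA, V_CE ≈ 13 V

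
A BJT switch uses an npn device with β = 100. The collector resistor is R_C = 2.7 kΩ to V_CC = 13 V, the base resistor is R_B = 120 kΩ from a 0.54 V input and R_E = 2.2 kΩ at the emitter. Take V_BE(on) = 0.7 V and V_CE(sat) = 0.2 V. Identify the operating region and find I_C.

V_BB = 0.54 V ≤ V_BE(on) = 0.7 V, so the base-emitter junction is not forward biased.
The transistor is in cutoff: I_B = I_C = 0.

cutoff; I_C ≈ 0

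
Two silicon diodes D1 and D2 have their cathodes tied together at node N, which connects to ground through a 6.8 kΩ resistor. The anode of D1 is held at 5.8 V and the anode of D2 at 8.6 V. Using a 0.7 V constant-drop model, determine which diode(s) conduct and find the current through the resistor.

Only D2 conducts; I_R ≈ 1.2 mA

Assume both conduct. Then node N would need to be at both 5.8−0.7 = 5.1 V and 8.6−0.7 = 7.9 V, which is impossible.
Assume only D2 conducts: V_N = 8.6 − 0.7 = 7.9 V, so I_R = 7.9/6.8 = 1.16 mA.
Check D1: its anode-to-cathode voltage is 5.8 − 7.9 = -2.1 V < 0.7 V, so it is off. The assumption is consistent.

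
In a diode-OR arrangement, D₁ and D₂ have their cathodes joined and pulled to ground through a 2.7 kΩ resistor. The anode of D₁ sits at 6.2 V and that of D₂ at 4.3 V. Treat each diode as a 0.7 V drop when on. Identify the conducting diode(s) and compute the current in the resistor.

Only D₁ conducts; I_R ≈ 2 mA

Assume both conduct. Then node N would need to be at both 6.2−0.7 = 5.5 V and 4.3−0.7 = 3.6 V, which is impossible.
Assume only D₁ conducts: V_N = 6.2 − 0.7 = 5.5 V, so I_R = 5.5/2.7 = 2.04 mA.
Check D₂: its anode-to-cathode voltage is 4.3 − 5.5 = -1.2 V < 0.7 V, so it is off. The assumption is consistent.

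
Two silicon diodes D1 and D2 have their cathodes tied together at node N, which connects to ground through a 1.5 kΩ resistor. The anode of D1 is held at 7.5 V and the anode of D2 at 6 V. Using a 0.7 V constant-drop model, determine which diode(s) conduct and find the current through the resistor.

Assume both conduct. Then node N would need to be at both 7.5−0.7 = 6.8 V and 6−0.7 = 5.3 V, which is impossible.
Assume only D1 conducts: V_N = 7.5 − 0.7 = 6.8 V, so I_R = 6.8/1.5 = 4.53 mA.
Check D2: its anode-to-cathode voltage is 6 − 6.8 = -0.8 V < 0.7 V, so it is off. The assumption is consistent.

Only D1 conducts; I_R ≈ 4.5 mA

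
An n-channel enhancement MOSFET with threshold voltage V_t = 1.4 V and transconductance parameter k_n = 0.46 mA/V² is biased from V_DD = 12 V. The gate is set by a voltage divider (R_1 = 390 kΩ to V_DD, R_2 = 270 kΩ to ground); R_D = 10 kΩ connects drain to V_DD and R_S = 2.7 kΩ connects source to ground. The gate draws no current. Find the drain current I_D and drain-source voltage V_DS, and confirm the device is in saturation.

I_D ≈ 0.67 mA, V_DS ≈ 3.5 V

V_G = V_DD·R_2/(R_1+R_2) = 12×270/660 = 4.91 V.
Assume saturation: I_D = (k_n/2)(V_GS − V_t)² with V_GS = V_G − I_D·R_S = 4.91 − 2.7·I_D.
Substituting gives 1.68·I_D² − 5.36·I_D + 2.83 = 0, with roots I_D = 0.668 or 2.53 mA.
The root I_D = 2.53 mA gives V_GS = -1.91 V ≤ V_t, so take I_D = 0.668 mA.
Then V_GS = 3.1 V and V_DS = V_DD − I_D(R_D+R_S) = 12 − 0.668×12.7 = 3.51 V.
Saturation requires V_DS ≥ V_GS − V_t = 1.7 V; 3.51 ≥ 1.7 ✓.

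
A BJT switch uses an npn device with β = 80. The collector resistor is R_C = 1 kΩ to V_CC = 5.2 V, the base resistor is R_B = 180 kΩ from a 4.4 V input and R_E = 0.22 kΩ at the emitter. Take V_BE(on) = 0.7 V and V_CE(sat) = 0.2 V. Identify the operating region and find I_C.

active; I_C ≈ 1.5 mA

Assume active. Base-emitter loop: I_B = (V_BB − V_BE)/(R_B + (β+1)R_E) = (4.4 − 0.7)/(180 + 81×0.22) = 0.0187 mA.
I_C = β·I_B = 80×0.0187 = 1.5 mA.
V_CE = V_CC − I_C·R_C − I_E·R_E = 5.2 − 1.5×1 − 1.52×0.22 = 3.37 V > V_CE(sat), so the active-region assumption holds.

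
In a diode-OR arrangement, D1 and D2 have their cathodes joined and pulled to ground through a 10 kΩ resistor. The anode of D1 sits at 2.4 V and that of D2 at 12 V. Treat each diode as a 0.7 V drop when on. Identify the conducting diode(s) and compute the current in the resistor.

Only D2 conducts; I_R ≈ 1.1 mA

Assume both conduct. Then node N would need to be at both 2.4−0.7 = 1.7 V and 12−0.7 = 11.3 V, which is impossible.
Assume only D2 conducts: V_N = 12 − 0.7 = 11.3 V, so I_R = 11.3/10 = 1.13 mA.
Check D1: its anode-to-cathode voltage is 2.4 − 11.3 = -8.9 V < 0.7 V, so it is off. The assumption is consistent.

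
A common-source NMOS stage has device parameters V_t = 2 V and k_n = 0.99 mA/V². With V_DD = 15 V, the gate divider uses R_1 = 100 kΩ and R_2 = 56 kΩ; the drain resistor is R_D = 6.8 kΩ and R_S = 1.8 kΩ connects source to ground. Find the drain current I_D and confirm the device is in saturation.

I_D ≈ 1.1 mA

V_G = V_DD·R_2/(R_1+R_2) = 15×56/156 = 5.38 V.
Assume saturation: I_D = (k_n/2)(V_GS − V_t)² with V_GS = V_G − I_D·R_S = 5.38 − 1.8·I_D.
Substituting gives 1.6·I_D² − 7.03·I_D + 5.67 = 0, with roots I_D = 1.07 or 3.32 mA.
The root I_D = 3.32 mA gives V_GS = -0.589 V ≤ V_t, so take I_D = 1.07 mA.
Then V_GS = 3.47 V and V_DS = V_DD − I_D(R_D+R_S) = 15 − 1.07×8.6 = 5.84 V.
Saturation requires V_DS ≥ V_GS − V_t = 1.47 V; 5.84 ≥ 1.47 ✓.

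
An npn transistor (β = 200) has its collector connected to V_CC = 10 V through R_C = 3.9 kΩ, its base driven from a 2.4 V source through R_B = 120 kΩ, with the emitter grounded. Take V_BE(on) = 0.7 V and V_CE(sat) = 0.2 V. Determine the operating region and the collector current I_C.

saturation; I_C ≈ 2.5 mA

Assume active: I_B = (2.4 − 0.7)/120 = 0.0142 mA, giving I_C = β·I_B = 2.83 mA.
But then V_CE = 10 − 2.83×3.9 = -1.05 V < V_CE(sat) = 0.2 V — impossible in the active region.
So the transistor is saturated. With V_CE = 0.2 V, I_C = (V_CC − 0.2)/R_C = 9.8/3.9 = 2.51 mA.
Check: β·I_B = 2.83 mA > I_C = 2.51 mA, confirming saturation.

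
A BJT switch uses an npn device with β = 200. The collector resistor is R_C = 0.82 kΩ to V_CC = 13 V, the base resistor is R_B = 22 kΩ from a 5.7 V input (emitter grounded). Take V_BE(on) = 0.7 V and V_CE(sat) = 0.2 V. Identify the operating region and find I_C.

Assume active: I_B = (5.7 − 0.7)/22 = 0.227 mA, giving I_C = β·I_B = 45.5 mA.
But then V_CE = 13 − 45.5×0.82 = -24.3 V < V_CE(sat) = 0.2 V — impossible in the active region.
So the transistor is saturated. With V_CE = 0.2 V, I_C = (V_CC − 0.2)/R_C = 12.8/0.82 = 15.6 mA.
Check: β·I_B = 45.5 mA > I_C = 15.6 mA, confirming saturation.

saturation; I_C ≈ 16 mA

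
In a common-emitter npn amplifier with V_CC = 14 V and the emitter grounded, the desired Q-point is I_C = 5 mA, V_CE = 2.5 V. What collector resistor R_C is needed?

R_C ≈ 2.3 kΩ

Collector loop: V_CC = I_C·R_C + V_CE.
R_C = (V_CC − V_CE)/I_C = (14 − 2.5)/5 = 2.3 kΩ.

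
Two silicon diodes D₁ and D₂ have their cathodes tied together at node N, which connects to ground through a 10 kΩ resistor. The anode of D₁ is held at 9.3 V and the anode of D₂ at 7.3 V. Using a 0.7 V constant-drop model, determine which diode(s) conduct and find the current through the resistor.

Assume both conduct. Then node N would need to be at both 9.3−0.7 = 8.6 V and 7.3−0.7 = 6.6 V, which is impossible.
Assume only D₁ conducts: V_N = 9.3 − 0.7 = 8.6 V, so I_R = 8.6/10 = 0.86 mA.
Check D₂: its anode-to-cathode voltage is 7.3 − 8.6 = -1.3 V < 0.7 V, so it is off. The assumption is consistent.

Only D₁ conducts; I_R ≈ 0.86 mA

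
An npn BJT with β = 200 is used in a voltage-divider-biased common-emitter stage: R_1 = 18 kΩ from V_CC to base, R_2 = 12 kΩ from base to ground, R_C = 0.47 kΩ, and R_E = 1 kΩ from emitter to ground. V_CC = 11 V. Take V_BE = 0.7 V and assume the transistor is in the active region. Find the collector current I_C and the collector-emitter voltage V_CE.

I_C ≈ 3.6 mA, V_CE ≈ 5.8 V

Thevenize the base divider: V_Th = V_CC·R_2/(R_1+R_2) = 11×12/30 = 4.4 V, R_Th = R_1‖R_2 = 7.2 kΩ.
Base-emitter loop: V_Th = I_B·R_Th + V_BE + (β+1)I_B·R_E, so I_B = (4.4 − 0.7) / (7.2 + 201×1) = 0.0178 mA.
I_C = β·I_B = 200×0.0178 = 3.55 mA, and I_E = (β+1)I_B = 3.57 mA.
V_CE = V_CC − I_C·R_C − I_E·R_E = 11 − 3.55×0.47 − 3.57×1 = 5.76 V.
V_CE = 5.76 V > 0.2 V confirms active-region operation.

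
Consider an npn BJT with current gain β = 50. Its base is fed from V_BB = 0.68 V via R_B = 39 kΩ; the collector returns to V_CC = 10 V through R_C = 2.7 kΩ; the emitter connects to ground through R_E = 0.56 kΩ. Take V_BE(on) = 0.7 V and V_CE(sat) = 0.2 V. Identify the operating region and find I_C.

cutoff; I_C ≈ 0

V_BB = 0.68 V ≤ V_BE(on) = 0.7 V, so the base-emitter junction is not forward biased.
The transistor is in cutoff: I_B = I_C = 0.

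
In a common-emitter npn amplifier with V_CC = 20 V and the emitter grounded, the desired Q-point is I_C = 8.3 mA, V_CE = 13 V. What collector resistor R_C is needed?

R_C ≈ 0.84 kΩ

Collector loop: V_CC = I_C·R_C + V_CE.
R_C = (V_CC − V_CE)/I_C = (20 − 13)/8.3 = 0.843 kΩ.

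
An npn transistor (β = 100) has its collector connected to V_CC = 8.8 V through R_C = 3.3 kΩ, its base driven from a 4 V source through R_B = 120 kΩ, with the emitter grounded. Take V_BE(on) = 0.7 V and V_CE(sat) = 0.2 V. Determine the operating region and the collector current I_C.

Assume active: I_B = (4 − 0.7)/120 = 0.0275 mA, giving I_C = β·I_B = 2.75 mA.
But then V_CE = 8.8 − 2.75×3.3 = -0.275 V < V_CE(sat) = 0.2 V — impossible in the active region.
So the transistor is saturated. With V_CE = 0.2 V, I_C = (V_CC − 0.2)/R_C = 8.6/3.3 = 2.61 mA.
Check: β·I_B = 2.75 mA > I_C = 2.61 mA, confirming saturation.

saturation; I_C ≈ 2.6 mA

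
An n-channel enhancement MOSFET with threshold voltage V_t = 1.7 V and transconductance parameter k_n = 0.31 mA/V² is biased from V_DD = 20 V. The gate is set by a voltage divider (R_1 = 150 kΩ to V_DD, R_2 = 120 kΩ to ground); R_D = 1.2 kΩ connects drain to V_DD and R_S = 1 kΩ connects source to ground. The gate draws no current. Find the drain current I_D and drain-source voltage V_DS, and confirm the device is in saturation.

V_G = V_DD·R_2/(R_1+R_2) = 20×120/270 = 8.89 V.
Assume saturation: I_D = (k_n/2)(V_GS − V_t)² with V_GS = V_G − I_D·R_S = 8.89 − 1·I_D.
Substituting gives 0.155·I_D² − 3.23·I_D + 8.01 = 0, with roots I_D = 2.88 or 18 mA.
The root I_D = 18 mA gives V_GS = -9.06 V ≤ V_t, so take I_D = 2.88 mA.
Then V_GS = 6.01 V and V_DS = V_DD − I_D(R_D+R_S) = 20 − 2.88×2.2 = 13.7 V.
Saturation requires V_DS ≥ V_GS − V_t = 4.31 V; 13.7 ≥ 4.31 ✓.

I_D ≈ 2.9 mA, V_DS ≈ 14 V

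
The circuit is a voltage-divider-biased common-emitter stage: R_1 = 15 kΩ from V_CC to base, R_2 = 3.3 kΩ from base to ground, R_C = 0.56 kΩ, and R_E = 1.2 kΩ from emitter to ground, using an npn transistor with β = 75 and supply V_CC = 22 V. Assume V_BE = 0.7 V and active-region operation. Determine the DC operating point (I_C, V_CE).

Thevenize the base divider: V_Th = V_CC·R_2/(R_1+R_2) = 22×3.3/18.3 = 3.97 V, R_Th = R_1‖R_2 = 2.7 kΩ.
Base-emitter loop: V_Th = I_B·R_Th + V_BE + (β+1)I_B·R_E, so I_B = (3.97 − 0.7) / (2.7 + 76×1.2) = 0.0348 mA.
I_C = β·I_B = 75×0.0348 = 2.61 mA, and I_E = (β+1)I_B = 2.64 mA.
V_CE = V_CC − I_C·R_C − I_E·R_E = 22 − 2.61×0.56 − 2.64×1.2 = 17.4 V.
V_CE = 17.4 V > 0.2 V confirms active-region operation.

I_C ≈ 2.6 mA, V_CE ≈ 17 V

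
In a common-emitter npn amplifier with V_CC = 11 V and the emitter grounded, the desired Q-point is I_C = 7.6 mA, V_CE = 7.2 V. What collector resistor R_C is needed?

R_C ≈ 0.5 kΩ

Collector loop: V_CC = I_C·R_C + V_CE.
R_C = (V_CC − V_CE)/I_C = (11 − 7.2)/7.6 = 0.5 kΩ.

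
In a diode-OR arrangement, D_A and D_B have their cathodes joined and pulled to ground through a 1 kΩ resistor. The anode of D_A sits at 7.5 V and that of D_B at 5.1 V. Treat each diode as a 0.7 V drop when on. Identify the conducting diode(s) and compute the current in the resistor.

Assume both conduct. Then node N would need to be at both 7.5−0.7 = 6.8 V and 5.1−0.7 = 4.4 V, which is impossible.
Assume only D_A conducts: V_N = 7.5 − 0.7 = 6.8 V, so I_R = 6.8/1 = 6.8 mA.
Check D_B: its anode-to-cathode voltage is 5.1 − 6.8 = -1.7 V < 0.7 V, so it is off. The assumption is consistent.

Only D_A conducts; I_R ≈ 6.8 mA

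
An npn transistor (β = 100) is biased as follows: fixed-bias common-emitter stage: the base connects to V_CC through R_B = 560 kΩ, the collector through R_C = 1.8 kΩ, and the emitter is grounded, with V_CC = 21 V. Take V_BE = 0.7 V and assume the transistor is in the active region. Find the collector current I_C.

I_C ≈ 3.6 mA

Base loop: V_CC = I_B·R_B + V_BE, so I_B = (21 − 0.7)/560 kΩ = 0.0363 mA.
In the active region I_C = β·I_B = 100 × 0.0363 = 3.63 mA.
Collector loop: V_CE = V_CC − I_C·R_C = 21 − 3.63×1.8 = 14.5 V.
Since V_CE = 14.5 V > V_CE(sat) ≈ 0.2 V, the transistor is in the active region as assumed.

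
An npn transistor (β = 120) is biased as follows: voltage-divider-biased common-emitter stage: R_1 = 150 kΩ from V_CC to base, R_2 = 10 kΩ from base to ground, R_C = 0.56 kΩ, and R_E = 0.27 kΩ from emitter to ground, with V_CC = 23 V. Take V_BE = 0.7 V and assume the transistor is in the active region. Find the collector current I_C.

Thevenize the base divider: V_Th = V_CC·R_2/(R_1+R_2) = 23×10/160 = 1.44 V, R_Th = R_1‖R_2 = 9.38 kΩ.
Base-emitter loop: V_Th = I_B·R_Th + V_BE + (β+1)I_B·R_E, so I_B = (1.44 − 0.7) / (9.38 + 121×0.27) = 0.0175 mA.
I_C = β·I_B = 120×0.0175 = 2.1 mA, and I_E = (β+1)I_B = 2.12 mA.
V_CE = V_CC − I_C·R_C − I_E·R_E = 23 − 2.1×0.56 − 2.12×0.27 = 21.2 V.
V_CE = 21.2 V > 0.2 V confirms active-region operation.

I_C ≈ 2.1 mA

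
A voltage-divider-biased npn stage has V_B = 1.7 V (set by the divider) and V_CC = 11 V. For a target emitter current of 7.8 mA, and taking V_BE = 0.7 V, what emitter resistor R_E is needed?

V_E = V_B − V_BE = 1.7 − 0.7 = 1 V.
R_E = V_E / I_E = 1 / 7.8 = 0.128 kΩ.

R_E ≈ 0.13 kΩ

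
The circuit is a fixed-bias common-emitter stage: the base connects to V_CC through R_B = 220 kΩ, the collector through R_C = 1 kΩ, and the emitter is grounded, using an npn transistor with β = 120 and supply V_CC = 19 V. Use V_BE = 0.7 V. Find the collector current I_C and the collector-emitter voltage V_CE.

Base loop: V_CC = I_B·R_B + V_BE, so I_B = (19 − 0.7)/220 kΩ = 0.0832 mA.
In the active region I_C = β·I_B = 120 × 0.0832 = 9.98 mA.
Collector loop: V_CE = V_CC − I_C·R_C = 19 − 9.98×1 = 9.02 V.
Since V_CE = 9.02 V > V_CE(sat) ≈ 0.2 V, the transistor is in the active region as assumed.

I_C ≈ 10 mA, V_CE ≈ 9 V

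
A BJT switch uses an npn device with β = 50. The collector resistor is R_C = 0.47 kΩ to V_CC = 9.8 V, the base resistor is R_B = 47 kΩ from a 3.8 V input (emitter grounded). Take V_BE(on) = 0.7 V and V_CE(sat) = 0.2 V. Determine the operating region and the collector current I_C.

Assume active. Base-emitter loop: I_B = (V_BB − V_BE)/R_B = (3.8 − 0.7)/47 = 0.066 mA.
I_C = β·I_B = 50×0.066 = 3.3 mA.
V_CE = V_CC − I_C·R_C = 9.8 − 3.3×0.47 = 8.25 V > V_CE(sat), so the active-region assumption holds.

active; I_C ≈ 3.3 mA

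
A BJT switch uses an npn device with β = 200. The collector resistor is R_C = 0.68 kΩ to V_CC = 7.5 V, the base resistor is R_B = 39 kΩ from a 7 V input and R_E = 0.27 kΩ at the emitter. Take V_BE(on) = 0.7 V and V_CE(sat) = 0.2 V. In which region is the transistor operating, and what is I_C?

saturation; I_C ≈ 7.7 mA

Assume active: I_B = (7 − 0.7)/(39 + 201×0.27) = 0.0675 mA, I_C = β·I_B = 13.5 mA.
Then V_CE = 7.5 − 13.5×0.68 − 13.6×0.27 = -5.35 V < 0.2 V — the active assumption fails.
Re-solve with V_CE = 0.2 V. KCL at the emitter: V_E/R_E = (V_BB−0.7−V_E)/R_B + (V_CC−0.2−V_E)/R_C, giving V_E = 2.1 V.
I_C = (V_CC − 0.2 − V_E)/R_C = (7.3 − 2.1)/0.68 = 7.65 mA.
Check: I_B = (6.3 − 2.1)/39 = 0.108 mA, and β·I_B = 21.6 mA > I_C, confirming saturation.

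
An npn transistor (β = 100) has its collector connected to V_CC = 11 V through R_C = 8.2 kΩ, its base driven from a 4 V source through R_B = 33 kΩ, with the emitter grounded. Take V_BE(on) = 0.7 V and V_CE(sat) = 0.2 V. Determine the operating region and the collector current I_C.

Assume active: I_B = (4 − 0.7)/33 = 0.1 mA, giving I_C = β·I_B = 10 mA.
But then V_CE = 11 − 10×8.2 = -71 V < V_CE(sat) = 0.2 V — impossible in the active region.
So the transistor is saturated. With V_CE = 0.2 V, I_C = (V_CC − 0.2)/R_C = 10.8/8.2 = 1.32 mA.
Check: β·I_B = 10 mA > I_C = 1.32 mA, confirming saturation.

saturation; I_C ≈ 1.3 mA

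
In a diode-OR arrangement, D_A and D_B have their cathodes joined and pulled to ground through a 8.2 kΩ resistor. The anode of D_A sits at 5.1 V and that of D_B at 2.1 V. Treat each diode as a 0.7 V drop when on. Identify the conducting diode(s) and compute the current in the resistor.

Only D_A conducts; I_R ≈ 0.54 mA

Assume both conduct. Then node N would need to be at both 5.1−0.7 = 4.4 V and 2.1−0.7 = 1.4 V, which is impossible.
Assume only D_A conducts: V_N = 5.1 − 0.7 = 4.4 V, so I_R = 4.4/8.2 = 0.537 mA.
Check D_B: its anode-to-cathode voltage is 2.1 − 4.4 = -2.3 V < 0.7 V, so it is off. The assumption is consistent.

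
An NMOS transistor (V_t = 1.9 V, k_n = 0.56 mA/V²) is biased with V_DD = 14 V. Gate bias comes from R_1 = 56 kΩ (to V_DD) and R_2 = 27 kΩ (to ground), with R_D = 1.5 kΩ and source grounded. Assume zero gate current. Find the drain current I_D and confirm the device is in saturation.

V_G = V_DD·R_2/(R_1+R_2) = 14×27/83 = 4.55 V. With the source grounded, V_GS = V_G = 4.55 V.
Assume saturation: I_D = (k_n/2)(V_GS − V_t)² = (0.56/2)×(4.55 − 1.9)² = 0.28×2.65² = 1.97 mA.
V_DS = V_DD − I_D·R_D = 14 − 1.97×1.5 = 11 V.
Saturation requires V_DS ≥ V_GS − V_t = 2.65 V; 11 ≥ 2.65 ✓.

I_D ≈ 2 mA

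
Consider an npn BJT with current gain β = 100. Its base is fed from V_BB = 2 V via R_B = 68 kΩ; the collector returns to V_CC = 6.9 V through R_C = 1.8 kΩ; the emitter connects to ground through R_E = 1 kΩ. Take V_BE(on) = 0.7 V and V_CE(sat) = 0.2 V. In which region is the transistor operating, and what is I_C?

Assume active. Base-emitter loop: I_B = (V_BB − V_BE)/(R_B + (β+1)R_E) = (2 − 0.7)/(68 + 101×1) = 0.00769 mA.
I_C = β·I_B = 100×0.00769 = 0.769 mA.
V_CE = V_CC − I_C·R_C − I_E·R_E = 6.9 − 0.769×1.8 − 0.777×1 = 4.74 V > V_CE(sat), so the active-region assumption holds.

active; I_C ≈ 0.77 mA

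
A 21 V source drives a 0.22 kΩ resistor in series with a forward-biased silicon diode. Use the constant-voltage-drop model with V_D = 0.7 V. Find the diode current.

KVL around the loop: 21 = V_D + I·R = 0.7 + I × 0.22 kΩ.
So I = (21 − 0.7) / 0.22 kΩ = 20.3 / 0.22 = 92.3 mA.

I ≈ 92 mA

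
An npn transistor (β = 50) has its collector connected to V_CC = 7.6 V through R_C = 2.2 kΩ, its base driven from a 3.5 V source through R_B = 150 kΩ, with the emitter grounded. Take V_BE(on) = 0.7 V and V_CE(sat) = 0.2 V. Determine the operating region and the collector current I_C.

Assume active. Base-emitter loop: I_B = (V_BB − V_BE)/R_B = (3.5 − 0.7)/150 = 0.0187 mA.
I_C = β·I_B = 50×0.0187 = 0.933 mA.
V_CE = V_CC − I_C·R_C = 7.6 − 0.933×2.2 = 5.55 V > V_CE(sat), so the active-region assumption holds.

active; I_C ≈ 0.93 mA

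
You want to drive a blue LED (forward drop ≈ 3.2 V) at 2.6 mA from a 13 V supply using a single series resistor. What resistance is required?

R ≈ 3.8 kΩ

The resistor drops V_S − V_D = 13 − 3.2 = 9.8 V at 2.6 mA.
R = 9.8 V / 2.6 mA = 3.77 kΩ.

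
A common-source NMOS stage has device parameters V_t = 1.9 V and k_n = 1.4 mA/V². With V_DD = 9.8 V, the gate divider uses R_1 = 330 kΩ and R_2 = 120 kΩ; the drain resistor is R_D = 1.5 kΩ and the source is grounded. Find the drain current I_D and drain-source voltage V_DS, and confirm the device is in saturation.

I_D ≈ 0.36 mA, V_DS ≈ 9.3 V

V_G = V_DD·R_2/(R_1+R_2) = 9.8×120/450 = 2.61 V. With the source grounded, V_GS = V_G = 2.61 V.
Assume saturation: I_D = (k_n/2)(V_GS − V_t)² = (1.4/2)×(2.61 − 1.9)² = 0.7×0.713² = 0.356 mA.
V_DS = V_DD − I_D·R_D = 9.8 − 0.356×1.5 = 9.27 V.
Saturation requires V_DS ≥ V_GS − V_t = 0.713 V; 9.27 ≥ 0.713 ✓.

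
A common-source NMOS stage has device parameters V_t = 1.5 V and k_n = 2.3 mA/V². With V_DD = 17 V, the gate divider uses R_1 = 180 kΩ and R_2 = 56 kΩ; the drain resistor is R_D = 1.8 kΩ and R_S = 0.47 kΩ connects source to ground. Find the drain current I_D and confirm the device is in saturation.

V_G = V_DD·R_2/(R_1+R_2) = 17×56/236 = 4.03 V.
Assume saturation: I_D = (k_n/2)(V_GS − V_t)² with V_GS = V_G − I_D·R_S = 4.03 − 0.47·I_D.
Substituting gives 0.254·I_D² − 3.74·I_D + 7.38 = 0, with roots I_D = 2.35 or 12.4 mA.
The root I_D = 12.4 mA gives V_GS = -1.78 V ≤ V_t, so take I_D = 2.35 mA.
Then V_GS = 2.93 V and V_DS = V_DD − I_D(R_D+R_S) = 17 − 2.35×2.27 = 11.7 V.
Saturation requires V_DS ≥ V_GS − V_t = 1.43 V; 11.7 ≥ 1.43 ✓.

I_D ≈ 2.3 mA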